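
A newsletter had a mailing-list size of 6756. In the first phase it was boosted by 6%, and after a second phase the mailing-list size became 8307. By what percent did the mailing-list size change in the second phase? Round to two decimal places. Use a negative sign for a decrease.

After the first phase: 6756 × 1.06 = 7161.36.
Second-phase multiplier: 8307 ÷ 7161.36 ≈ 1.159975.
That is a change of 16.00%.

16.00%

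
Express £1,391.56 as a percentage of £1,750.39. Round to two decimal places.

£1,391.56 ÷ £1,750.39 ≈ 79.50%.

79.50%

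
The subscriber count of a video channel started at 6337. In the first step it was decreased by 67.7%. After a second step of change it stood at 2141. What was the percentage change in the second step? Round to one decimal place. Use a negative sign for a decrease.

After the first step: 6337 × 0.323 = 2046.851.
Second-step multiplier: 2141 ÷ 2046.851 ≈ 1.046.
That is a change of 4.6%.

4.6%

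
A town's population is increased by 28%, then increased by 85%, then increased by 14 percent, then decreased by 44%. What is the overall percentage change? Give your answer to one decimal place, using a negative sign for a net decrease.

A 28% increase multiplies by 1.28.
Then an 85% increase: 1.28 × 1.85 = 2.368.
Then a 14% increase: 2.368 × 1.14 = 2.69952.
Then a 44% decrease: 2.69952 × 0.56 = 1.5117312.
Overall factor 1.5117312, i.e. 51.2%.

51.2%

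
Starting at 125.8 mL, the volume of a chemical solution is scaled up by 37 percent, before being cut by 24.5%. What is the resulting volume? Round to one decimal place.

Each change multiplies by a factor: 1.37 × 0.755 = 1.03435.
125.8 × 1.03435 = 130.12123 ≈ 130.1.

130.1 mL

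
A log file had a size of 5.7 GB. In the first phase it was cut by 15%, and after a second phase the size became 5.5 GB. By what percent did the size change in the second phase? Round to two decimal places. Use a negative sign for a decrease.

After the first phase: 5.7 × 0.85 = 4.845.
Second-phase multiplier: 5.5 ÷ 4.845 ≈ 1.135191.
That is a change of 13.52%.

13.52%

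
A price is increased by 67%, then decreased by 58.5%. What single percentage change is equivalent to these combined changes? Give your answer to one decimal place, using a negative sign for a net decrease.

-30.7%

A 67% increase multiplies by 1.67.
Then a 58.5% decrease: 1.67 × 0.415 = 0.69305.
Overall factor 0.69305, i.e. -30.7%.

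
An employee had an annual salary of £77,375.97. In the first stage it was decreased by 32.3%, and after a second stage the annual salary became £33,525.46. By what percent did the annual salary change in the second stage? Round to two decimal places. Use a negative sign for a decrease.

After the first stage: £77,375.97 × 0.677 = £52383.53169.
Second-stage multiplier: £33,525.46 ÷ £52383.53169 ≈ 0.64.
That is a change of -36.00%.

-36.00%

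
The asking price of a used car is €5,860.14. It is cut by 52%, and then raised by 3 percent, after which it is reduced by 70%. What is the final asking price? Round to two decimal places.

Each change multiplies by a factor: 0.48 × 1.03 × 0.3 = 0.14832.
€5,860.14 × 0.14832 = €869.1759648 ≈ €869.18.

€869.18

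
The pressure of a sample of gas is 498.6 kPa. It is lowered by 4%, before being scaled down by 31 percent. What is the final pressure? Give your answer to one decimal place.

330.3 kPa

Each change multiplies by a factor: 0.96 × 0.69 = 0.6624.
498.6 × 0.6624 = 330.27264 ≈ 330.3.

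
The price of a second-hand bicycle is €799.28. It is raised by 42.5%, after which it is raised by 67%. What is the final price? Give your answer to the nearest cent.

42.5% increase: €799.28 × 1.425 = €1138.974.
67% increase: €1138.974 × 1.67 = €1902.08658 ≈ €1902.09.

€1902.09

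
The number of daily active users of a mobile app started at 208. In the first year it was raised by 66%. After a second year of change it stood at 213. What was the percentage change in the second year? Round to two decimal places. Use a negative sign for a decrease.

-38.31%

After the first year: 208 × 1.66 = 345.28.
Second-year multiplier: 213 ÷ 345.28 ≈ 0.616891.
That is a change of -38.31%.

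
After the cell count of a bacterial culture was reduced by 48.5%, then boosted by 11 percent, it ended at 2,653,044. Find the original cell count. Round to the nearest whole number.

4,641,029

Undoing the 11% increase: 2,653,044 ÷ 1.11 ≈ 2390129.72973.
Undoing the 48.5% decrease: 2390129.72973 ÷ 0.515 ≈ 4,641,029.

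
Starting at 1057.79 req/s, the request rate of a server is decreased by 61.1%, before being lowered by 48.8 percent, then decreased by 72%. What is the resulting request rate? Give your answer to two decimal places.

Each change multiplies by a factor: 0.389 × 0.512 × 0.28 = 0.05576704.
1057.79 × 0.05576704 = 58.9898172416 ≈ 58.99.

58.99 req/s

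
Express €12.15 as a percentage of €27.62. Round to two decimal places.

43.99%

€12.15 ÷ €27.62 ≈ 43.99%.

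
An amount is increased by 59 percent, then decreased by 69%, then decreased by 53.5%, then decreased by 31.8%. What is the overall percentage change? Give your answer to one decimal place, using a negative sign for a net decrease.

A 59% increase multiplies by 1.59.
Then a 69% decrease: 1.59 × 0.31 = 0.4929.
Then a 53.5% decrease: 0.4929 × 0.465 = 0.2291985.
Then a 31.8% decrease: 0.2291985 × 0.682 = 0.156313377.
Overall factor 0.156313377, i.e. -84.4%.

-84.4%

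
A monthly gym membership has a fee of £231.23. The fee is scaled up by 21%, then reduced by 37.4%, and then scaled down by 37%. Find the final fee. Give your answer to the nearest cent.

Apply the 21% increase: £231.23 × 1.21 = £279.7883.
Apply the 37.4% decrease: £279.7883 × 0.626 = £175.1474758.
Apply the 37% decrease: £175.1474758 × 0.63 = £110.342909754 ≈ £110.34.

£110.34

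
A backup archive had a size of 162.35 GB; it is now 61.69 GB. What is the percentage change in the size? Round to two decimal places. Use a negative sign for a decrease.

-62.00%

Change: 61.69 − 162.35 = -100.66.
Relative to the original: -100.66 ÷ 162.35 ≈ -62.00%.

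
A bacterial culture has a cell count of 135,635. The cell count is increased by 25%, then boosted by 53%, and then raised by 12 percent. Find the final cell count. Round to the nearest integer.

290,530

25% increase: 135,635 × 1.25 = 169543.75.
Apply the 53% increase: 169543.75 × 1.53 = 259401.9375.
12% increase: 259401.9375 × 1.12 = 290530.17 ≈ 290,530.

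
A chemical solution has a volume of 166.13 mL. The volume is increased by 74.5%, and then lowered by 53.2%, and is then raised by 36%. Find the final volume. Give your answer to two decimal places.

184.51 mL

Each change multiplies by a factor: 1.745 × 0.468 × 1.36 = 1.1106576.
166.13 × 1.1106576 = 184.513547088 ≈ 184.51.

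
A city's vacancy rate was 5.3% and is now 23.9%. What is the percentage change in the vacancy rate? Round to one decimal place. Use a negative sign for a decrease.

350.9%

The change is 23.9 − 5.3 = 18.6 percentage points.
Relative to the original 5.3%, that is 18.6 ÷ 5.3 ≈ 350.9%.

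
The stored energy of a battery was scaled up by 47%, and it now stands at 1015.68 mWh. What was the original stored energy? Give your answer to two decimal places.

690.94 mWh

The overall multiplier applied was 1.47.
So the original stored energy was 1015.68 ÷ 1.47 ≈ 690.94 mWh.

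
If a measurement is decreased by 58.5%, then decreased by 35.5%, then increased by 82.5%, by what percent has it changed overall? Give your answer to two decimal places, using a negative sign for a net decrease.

The combined multiplier is 0.415 × 0.645 × 1.825 = 0.488506875.
That corresponds to a decrease of 51.15%.

-51.15%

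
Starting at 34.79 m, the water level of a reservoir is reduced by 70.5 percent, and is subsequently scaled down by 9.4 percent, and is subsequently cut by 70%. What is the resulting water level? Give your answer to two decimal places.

2.79 m

Each change multiplies by a factor: 0.295 × 0.906 × 0.3 = 0.080181.
34.79 × 0.080181 = 2.78949699 ≈ 2.79.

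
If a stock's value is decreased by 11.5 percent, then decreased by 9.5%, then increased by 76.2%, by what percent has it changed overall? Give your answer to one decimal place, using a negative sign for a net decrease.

41.1%

An 11.5% decrease multiplies by 0.885.
Then a 9.5% decrease: 0.885 × 0.905 = 0.800925.
Then a 76.2% increase: 0.800925 × 1.762 = 1.41122985.
Overall factor 1.41122985, i.e. 41.1%.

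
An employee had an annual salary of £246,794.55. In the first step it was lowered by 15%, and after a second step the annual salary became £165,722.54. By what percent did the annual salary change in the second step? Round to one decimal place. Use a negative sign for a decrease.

After the first step: £246,794.55 × 0.85 = £209775.3675.
Second-step multiplier: £165,722.54 ÷ £209775.3675 ≈ 0.79.
That is a change of -21.0%.

-21.0%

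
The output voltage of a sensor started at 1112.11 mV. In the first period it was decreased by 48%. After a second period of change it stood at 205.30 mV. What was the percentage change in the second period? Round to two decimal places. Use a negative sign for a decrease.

-64.50%

After the first period: 1112.11 × 0.52 = 578.2972.
Second-period multiplier: 205.30 ÷ 578.2972 ≈ 0.355008.
That is a change of -64.50%.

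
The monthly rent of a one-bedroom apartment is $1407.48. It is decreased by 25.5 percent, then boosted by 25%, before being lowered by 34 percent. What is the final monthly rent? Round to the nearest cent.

Apply the 25.5% decrease: $1407.48 × 0.745 = $1048.5726.
25% increase: $1048.5726 × 1.25 = $1310.71575.
Apply the 34% decrease: $1310.71575 × 0.66 = $865.072395 ≈ $865.07.

$865.07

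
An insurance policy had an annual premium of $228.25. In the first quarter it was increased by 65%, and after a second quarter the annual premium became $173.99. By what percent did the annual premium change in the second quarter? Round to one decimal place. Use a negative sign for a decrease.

After the first quarter: $228.25 × 1.65 = $376.6125.
Second-quarter multiplier: $173.99 ÷ $376.6125 ≈ 0.46199.
That is a change of -53.8%.

-53.8%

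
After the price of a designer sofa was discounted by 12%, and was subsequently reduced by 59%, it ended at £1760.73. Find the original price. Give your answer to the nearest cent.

£4880.07

Undoing the 59% decrease: £1760.73 ÷ 0.41 ≈ £4294.463415.
Undoing the 12% decrease: £4294.463415 ÷ 0.88 ≈ £4880.07.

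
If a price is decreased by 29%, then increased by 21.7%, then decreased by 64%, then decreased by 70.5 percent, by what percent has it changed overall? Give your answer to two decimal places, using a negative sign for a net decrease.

A 29% decrease multiplies by 0.71.
Then a 21.7% increase: 0.71 × 1.217 = 0.86407.
Then a 64% decrease: 0.86407 × 0.36 = 0.3110652.
Then a 70.5% decrease: 0.3110652 × 0.295 = 0.091764234.
Overall factor 0.091764234, i.e. -90.82%.

-90.82%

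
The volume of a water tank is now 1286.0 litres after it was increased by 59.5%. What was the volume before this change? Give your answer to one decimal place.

The overall multiplier applied was 1.595.
So the original volume was 1286.0 ÷ 1.595 ≈ 806.3 litres.

806.3 litres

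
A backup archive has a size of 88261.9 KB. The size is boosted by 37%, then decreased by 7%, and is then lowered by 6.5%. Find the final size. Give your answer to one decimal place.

105144.9 KB

37% increase: 88261.9 × 1.37 = 120918.803.
7% decrease: 120918.803 × 0.93 = 112454.48679.
Apply the 6.5% decrease: 112454.48679 × 0.935 = 105144.94514865 ≈ 105144.9.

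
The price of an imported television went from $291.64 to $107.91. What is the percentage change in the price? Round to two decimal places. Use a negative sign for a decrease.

Change: $107.91 − $291.64 = -$183.73.
Relative to the original: -$183.73 ÷ $291.64 ≈ -63.00%.

-63.00%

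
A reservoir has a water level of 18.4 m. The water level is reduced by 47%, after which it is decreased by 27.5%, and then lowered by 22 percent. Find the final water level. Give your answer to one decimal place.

5.5 m

Each change multiplies by a factor: 0.53 × 0.725 × 0.78 = 0.299715.
18.4 × 0.299715 = 5.514756 ≈ 5.5.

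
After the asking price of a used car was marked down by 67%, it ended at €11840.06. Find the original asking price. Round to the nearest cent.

The overall multiplier applied was 0.33.
So the original asking price was €11840.06 ÷ 0.33 ≈ €35878.97.

€35878.97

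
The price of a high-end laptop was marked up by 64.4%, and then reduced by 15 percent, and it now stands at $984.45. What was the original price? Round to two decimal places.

$704.49

Undoing the 15% decrease: $984.45 ÷ 0.85 ≈ $1158.176471.
Undoing the 64.4% increase: $1158.176471 ÷ 1.644 ≈ $704.49.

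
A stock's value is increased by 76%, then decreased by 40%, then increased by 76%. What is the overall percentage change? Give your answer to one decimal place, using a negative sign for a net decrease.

The combined multiplier is 1.76 × 0.6 × 1.76 = 1.85856.
That corresponds to an increase of 85.9%.

85.9%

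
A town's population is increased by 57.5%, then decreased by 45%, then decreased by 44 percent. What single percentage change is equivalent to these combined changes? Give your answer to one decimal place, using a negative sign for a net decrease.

A 57.5% increase multiplies by 1.575.
Then a 45% decrease: 1.575 × 0.55 = 0.86625.
Then a 44% decrease: 0.86625 × 0.56 = 0.4851.
Overall factor 0.4851, i.e. -51.5%.

-51.5%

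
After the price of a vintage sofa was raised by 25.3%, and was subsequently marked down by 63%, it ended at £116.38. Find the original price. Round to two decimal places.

The overall multiplier applied was 1.253 × 0.37 = 0.46361.
So the original price was £116.38 ÷ 0.46361 ≈ £251.03.

£251.03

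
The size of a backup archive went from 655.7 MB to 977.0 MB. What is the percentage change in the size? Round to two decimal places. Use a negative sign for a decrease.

Change: 977.0 − 655.7 = 321.3.
Relative to the original: 321.3 ÷ 655.7 ≈ 49.00%.

49.00%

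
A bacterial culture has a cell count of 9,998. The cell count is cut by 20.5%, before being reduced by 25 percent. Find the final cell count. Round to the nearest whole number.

Apply the 20.5% decrease: 9,998 × 0.795 = 7948.41.
Apply the 25% decrease: 7948.41 × 0.75 = 5961.3075 ≈ 5,961.

5,961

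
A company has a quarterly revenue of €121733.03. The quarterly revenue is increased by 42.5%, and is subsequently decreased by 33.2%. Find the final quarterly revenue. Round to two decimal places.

€115877.67

Apply the 42.5% increase: €121733.03 × 1.425 = €173469.56775.
After the 33.2% decrease: €173469.56775 × 0.668 = €115877.671257 ≈ €115877.67.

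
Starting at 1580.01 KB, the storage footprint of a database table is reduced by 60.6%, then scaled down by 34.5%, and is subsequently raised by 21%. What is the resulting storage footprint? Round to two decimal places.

493.38 KB

60.6% decrease: 1580.01 × 0.394 = 622.52394.
After the 34.5% decrease: 622.52394 × 0.655 = 407.7531807.
Apply the 21% increase: 407.7531807 × 1.21 = 493.381348647 ≈ 493.38.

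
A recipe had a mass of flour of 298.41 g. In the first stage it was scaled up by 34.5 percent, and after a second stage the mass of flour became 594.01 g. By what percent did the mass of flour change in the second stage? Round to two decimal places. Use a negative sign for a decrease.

48.00%

After the first stage: 298.41 × 1.345 = 401.36145.
Second-stage multiplier: 594.01 ÷ 401.36145 ≈ 1.479988.
That is a change of 48.00%.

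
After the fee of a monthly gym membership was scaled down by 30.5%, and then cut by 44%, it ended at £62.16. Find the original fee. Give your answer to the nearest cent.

The overall multiplier applied was 0.695 × 0.56 = 0.3892.
So the original fee was £62.16 ÷ 0.3892 ≈ £159.71.

£159.71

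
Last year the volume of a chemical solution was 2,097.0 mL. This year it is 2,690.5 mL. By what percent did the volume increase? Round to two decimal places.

28.30%

Change: 2,690.5 − 2,097.0 = 593.5.
Relative to the original: 593.5 ÷ 2,097.0 ≈ 28.30%.
So the volume increased by 28.30%.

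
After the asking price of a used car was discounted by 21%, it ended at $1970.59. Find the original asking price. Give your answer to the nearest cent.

$2494.42

The overall multiplier applied was 0.79.
So the original asking price was $1970.59 ÷ 0.79 ≈ $2494.42.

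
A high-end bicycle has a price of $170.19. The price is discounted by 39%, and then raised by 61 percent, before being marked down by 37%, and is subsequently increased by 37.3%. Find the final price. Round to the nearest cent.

39% decrease: $170.19 × 0.61 = $103.8159.
After the 61% increase: $103.8159 × 1.61 = $167.143599.
Apply the 37% decrease: $167.143599 × 0.63 = $105.30046737.
37.3% increase: $105.30046737 × 1.373 = $144.57754169901 ≈ $144.58.

$144.58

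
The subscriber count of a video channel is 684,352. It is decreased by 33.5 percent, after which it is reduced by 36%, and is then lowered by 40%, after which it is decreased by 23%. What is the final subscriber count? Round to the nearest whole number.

134,562

Each change multiplies by a factor: 0.665 × 0.64 × 0.6 × 0.77 = 0.1966272.
684,352 × 0.1966272 = 134562.2175744 ≈ 134,562.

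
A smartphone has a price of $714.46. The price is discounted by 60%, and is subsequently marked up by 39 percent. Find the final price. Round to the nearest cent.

$397.24

Each change multiplies by a factor: 0.4 × 1.39 = 0.556.
$714.46 × 0.556 = $397.23976 ≈ $397.24.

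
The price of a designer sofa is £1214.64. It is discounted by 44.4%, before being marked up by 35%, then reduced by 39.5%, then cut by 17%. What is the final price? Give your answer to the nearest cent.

Each change multiplies by a factor: 0.556 × 1.35 × 0.605 × 0.83 = 0.37691379.
£1214.64 × 0.37691379 = £457.8145658856 ≈ £457.81.

£457.81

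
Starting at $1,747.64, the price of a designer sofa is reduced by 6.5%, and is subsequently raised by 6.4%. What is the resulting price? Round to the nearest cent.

$1,738.62

After the 6.5% decrease: $1,747.64 × 0.935 = $1634.0434.
Apply the 6.4% increase: $1634.0434 × 1.064 = $1738.6221776 ≈ $1,738.62.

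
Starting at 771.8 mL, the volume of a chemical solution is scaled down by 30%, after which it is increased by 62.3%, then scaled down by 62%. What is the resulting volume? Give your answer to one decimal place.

333.2 mL

After the 30% decrease: 771.8 × 0.7 = 540.26.
Apply the 62.3% increase: 540.26 × 1.623 = 876.84198.
Apply the 62% decrease: 876.84198 × 0.38 = 333.1999524 ≈ 333.2.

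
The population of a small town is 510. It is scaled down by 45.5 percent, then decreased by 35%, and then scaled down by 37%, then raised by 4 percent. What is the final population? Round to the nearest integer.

Each change multiplies by a factor: 0.545 × 0.65 × 0.63 × 1.04 = 0.2321046.
510 × 0.2321046 = 118.373346 ≈ 118.

118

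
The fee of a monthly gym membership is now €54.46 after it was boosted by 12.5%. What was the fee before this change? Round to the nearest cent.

€48.41

The overall multiplier applied was 1.125.
So the original fee was €54.46 ÷ 1.125 ≈ €48.41.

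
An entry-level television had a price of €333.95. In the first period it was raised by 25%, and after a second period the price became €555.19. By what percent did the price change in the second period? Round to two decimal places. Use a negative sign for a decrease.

33.00%

After the first period: €333.95 × 1.25 = €417.4375.
Second-period multiplier: €555.19 ÷ €417.4375 ≈ 1.329996.
That is a change of 33.00%.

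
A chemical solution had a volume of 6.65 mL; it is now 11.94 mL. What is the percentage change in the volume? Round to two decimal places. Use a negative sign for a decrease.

79.55%

Change: 11.94 − 6.65 = 5.29.
Relative to the original: 5.29 ÷ 6.65 ≈ 79.55%.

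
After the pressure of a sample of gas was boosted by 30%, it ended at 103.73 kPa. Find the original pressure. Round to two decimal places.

The overall multiplier applied was 1.3.
So the original pressure was 103.73 ÷ 1.3 ≈ 79.79 kPa.

79.79 kPa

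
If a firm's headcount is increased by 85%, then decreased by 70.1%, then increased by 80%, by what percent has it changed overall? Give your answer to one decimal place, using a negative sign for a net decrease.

-0.4%

An 85% increase multiplies by 1.85.
Then a 70.1% decrease: 1.85 × 0.299 = 0.55315.
Then an 80% increase: 0.55315 × 1.8 = 0.99567.
Overall factor 0.99567, i.e. -0.4%.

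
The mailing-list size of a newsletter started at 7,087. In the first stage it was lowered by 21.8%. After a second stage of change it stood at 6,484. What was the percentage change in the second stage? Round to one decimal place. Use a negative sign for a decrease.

17.0%

After the first stage: 7,087 × 0.782 = 5542.034.
Second-stage multiplier: 6,484 ÷ 5542.034 ≈ 1.16997.
That is a change of 17.0%.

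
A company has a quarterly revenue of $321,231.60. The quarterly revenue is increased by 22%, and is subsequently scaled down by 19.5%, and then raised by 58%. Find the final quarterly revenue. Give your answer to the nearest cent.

$498,460.86

22% increase: $321,231.60 × 1.22 = $391902.552.
After the 19.5% decrease: $391902.552 × 0.805 = $315481.55436.
58% increase: $315481.55436 × 1.58 = $498460.8558888 ≈ $498,460.86.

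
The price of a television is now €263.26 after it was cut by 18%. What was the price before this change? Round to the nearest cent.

The overall multiplier applied was 0.82.
So the original price was €263.26 ÷ 0.82 ≈ €321.05.

€321.05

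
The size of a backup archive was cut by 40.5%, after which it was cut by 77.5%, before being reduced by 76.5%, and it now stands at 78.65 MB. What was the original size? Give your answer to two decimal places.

The overall multiplier applied was 0.595 × 0.225 × 0.235 = 0.031460625.
So the original size was 78.65 ÷ 0.031460625 ≈ 2499.95 MB.

2499.95 MB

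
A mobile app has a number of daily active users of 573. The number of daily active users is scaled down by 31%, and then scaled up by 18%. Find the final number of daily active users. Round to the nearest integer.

31% decrease: 573 × 0.69 = 395.37.
18% increase: 395.37 × 1.18 = 466.5366 ≈ 467.

467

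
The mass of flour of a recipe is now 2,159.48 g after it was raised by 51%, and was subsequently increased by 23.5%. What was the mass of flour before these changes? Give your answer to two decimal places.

The overall multiplier applied was 1.51 × 1.235 = 1.86485.
So the original mass of flour was 2,159.48 ÷ 1.86485 ≈ 1,157.99 g.

1,157.99 g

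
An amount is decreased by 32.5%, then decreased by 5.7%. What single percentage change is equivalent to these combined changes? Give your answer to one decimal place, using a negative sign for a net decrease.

-36.3%

The combined multiplier is 0.675 × 0.943 = 0.636525.
That corresponds to a decrease of 36.3%.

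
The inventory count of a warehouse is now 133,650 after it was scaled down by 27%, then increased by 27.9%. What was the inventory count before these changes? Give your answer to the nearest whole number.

143,145

Undoing the 27.9% increase: 133,650 ÷ 1.279 ≈ 104495.699765.
Undoing the 27% decrease: 104495.699765 ÷ 0.73 ≈ 143,145.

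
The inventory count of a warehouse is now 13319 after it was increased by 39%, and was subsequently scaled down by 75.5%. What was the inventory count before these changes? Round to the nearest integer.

The overall multiplier applied was 1.39 × 0.245 = 0.34055.
So the original inventory count was 13319 ÷ 0.34055 ≈ 39110.

39110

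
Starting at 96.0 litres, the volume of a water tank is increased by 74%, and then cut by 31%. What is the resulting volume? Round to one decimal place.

115.3 litres

Apply the 74% increase: 96.0 × 1.74 = 167.04.
31% decrease: 167.04 × 0.69 = 115.2576 ≈ 115.3.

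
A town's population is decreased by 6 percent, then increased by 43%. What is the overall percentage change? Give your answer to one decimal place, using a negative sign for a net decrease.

34.4%

The combined multiplier is 0.94 × 1.43 = 1.3442.
That corresponds to an increase of 34.4%.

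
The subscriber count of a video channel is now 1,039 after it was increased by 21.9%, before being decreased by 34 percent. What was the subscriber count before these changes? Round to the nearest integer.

1,291

The overall multiplier applied was 1.219 × 0.66 = 0.80454.
So the original subscriber count was 1,039 ÷ 0.80454 ≈ 1,291.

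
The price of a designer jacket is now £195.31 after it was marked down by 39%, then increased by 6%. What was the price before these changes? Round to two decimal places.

Undoing the 6% increase: £195.31 ÷ 1.06 ≈ £184.254717.
Undoing the 39% decrease: £184.254717 ÷ 0.61 ≈ £302.06.

£302.06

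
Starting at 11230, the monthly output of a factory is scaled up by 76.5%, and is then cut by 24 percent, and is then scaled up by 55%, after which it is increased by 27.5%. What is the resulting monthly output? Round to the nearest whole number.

29770

Each change multiplies by a factor: 1.765 × 0.76 × 1.55 × 1.275 = 2.65094175.
11230 × 2.65094175 = 29770.0758525 ≈ 29770.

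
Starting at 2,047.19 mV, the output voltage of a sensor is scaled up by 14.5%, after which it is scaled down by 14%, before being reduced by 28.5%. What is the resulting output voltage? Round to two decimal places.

1,441.35 mV

Each change multiplies by a factor: 1.145 × 0.86 × 0.715 = 0.7040605.
2,047.19 × 0.7040605 = 1441.345614995 ≈ 1,441.35.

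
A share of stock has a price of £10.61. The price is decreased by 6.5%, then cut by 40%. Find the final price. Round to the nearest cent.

Each change multiplies by a factor: 0.935 × 0.6 = 0.561.
£10.61 × 0.561 = £5.95221 ≈ £5.95.

£5.95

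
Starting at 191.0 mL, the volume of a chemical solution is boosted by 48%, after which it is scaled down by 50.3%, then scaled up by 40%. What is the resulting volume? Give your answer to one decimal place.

48% increase: 191.0 × 1.48 = 282.68.
50.3% decrease: 282.68 × 0.497 = 140.49196.
Apply the 40% increase: 140.49196 × 1.4 = 196.688744 ≈ 196.7.

196.7 mL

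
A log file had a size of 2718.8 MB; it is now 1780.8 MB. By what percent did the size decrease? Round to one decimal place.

34.5%

Change: 1780.8 − 2718.8 = -938.0.
Relative to the original: -938.0 ÷ 2718.8 ≈ -34.5%.
So the size decreased by 34.5%.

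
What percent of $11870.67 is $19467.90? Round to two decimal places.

$19467.90 ÷ $11870.67 ≈ 164.00%.

164.00%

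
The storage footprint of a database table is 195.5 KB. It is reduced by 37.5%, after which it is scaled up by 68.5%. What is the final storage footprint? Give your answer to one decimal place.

205.9 KB

37.5% decrease: 195.5 × 0.625 = 122.1875.
Apply the 68.5% increase: 122.1875 × 1.685 = 205.8859375 ≈ 205.9.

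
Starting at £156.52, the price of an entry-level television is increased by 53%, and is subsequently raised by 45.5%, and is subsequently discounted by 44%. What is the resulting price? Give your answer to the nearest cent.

£195.12

After the 53% increase: £156.52 × 1.53 = £239.4756.
After the 45.5% increase: £239.4756 × 1.455 = £348.436998.
Apply the 44% decrease: £348.436998 × 0.56 = £195.12471888 ≈ £195.12.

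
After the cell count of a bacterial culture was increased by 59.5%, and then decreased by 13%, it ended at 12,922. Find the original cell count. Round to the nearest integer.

Undoing the 13% decrease: 12,922 ÷ 0.87 ≈ 14852.873563.
Undoing the 59.5% increase: 14852.873563 ÷ 1.595 ≈ 9,312.

9,312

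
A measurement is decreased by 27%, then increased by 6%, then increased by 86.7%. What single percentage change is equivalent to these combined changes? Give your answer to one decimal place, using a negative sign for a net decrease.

44.5%

The combined multiplier is 0.73 × 1.06 × 1.867 = 1.4446846.
That corresponds to an increase of 44.5%.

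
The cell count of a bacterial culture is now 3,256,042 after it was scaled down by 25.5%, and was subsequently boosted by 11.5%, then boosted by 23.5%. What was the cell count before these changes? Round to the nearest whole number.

Undoing the 23.5% increase: 3,256,042 ÷ 1.235 ≈ 2636471.255061.
Undoing the 11.5% increase: 2636471.255061 ÷ 1.115 ≈ 2364548.210817.
Undoing the 25.5% decrease: 2364548.210817 ÷ 0.745 ≈ 3,173,890.

3,173,890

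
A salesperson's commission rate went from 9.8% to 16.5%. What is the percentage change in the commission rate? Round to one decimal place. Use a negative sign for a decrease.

The change is 16.5 − 9.8 = 6.7 percentage points.
Relative to the original 9.8%, that is 6.7 ÷ 9.8 ≈ 68.4%.

68.4%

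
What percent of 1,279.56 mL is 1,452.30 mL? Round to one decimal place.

1,452.30 mL ÷ 1,279.56 mL ≈ 113.5%.

113.5%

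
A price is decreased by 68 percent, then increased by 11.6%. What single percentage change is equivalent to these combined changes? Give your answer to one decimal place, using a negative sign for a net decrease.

-64.3%

The combined multiplier is 0.32 × 1.116 = 0.35712.
That corresponds to a decrease of 64.3%.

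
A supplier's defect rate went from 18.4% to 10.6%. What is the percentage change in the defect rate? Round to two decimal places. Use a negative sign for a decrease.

The change is 10.6 − 18.4 = -7.8 percentage points.
Relative to the original 18.4%, that is -7.8 ÷ 18.4 ≈ -42.39%.

-42.39%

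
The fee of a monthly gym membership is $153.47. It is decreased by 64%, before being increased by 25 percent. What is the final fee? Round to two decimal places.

$69.06

64% decrease: $153.47 × 0.36 = $55.2492.
After the 25% increase: $55.2492 × 1.25 = $69.0615 ≈ $69.06.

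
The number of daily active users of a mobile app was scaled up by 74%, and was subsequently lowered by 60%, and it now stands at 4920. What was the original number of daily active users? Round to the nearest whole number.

7069

Undoing the 60% decrease: 4920 ÷ 0.4 = 12300.
Undoing the 74% increase: 12300 ÷ 1.74 ≈ 7069.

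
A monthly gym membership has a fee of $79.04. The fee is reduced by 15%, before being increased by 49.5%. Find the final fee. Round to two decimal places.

Apply the 15% decrease: $79.04 × 0.85 = $67.184.
After the 49.5% increase: $67.184 × 1.495 = $100.44008 ≈ $100.44.

$100.44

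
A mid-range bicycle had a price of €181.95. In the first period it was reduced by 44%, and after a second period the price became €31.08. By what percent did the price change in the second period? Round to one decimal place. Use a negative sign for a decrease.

After the first period: €181.95 × 0.56 = €101.892.
Second-period multiplier: €31.08 ÷ €101.892 ≈ 0.30503.
That is a change of -69.5%.

-69.5%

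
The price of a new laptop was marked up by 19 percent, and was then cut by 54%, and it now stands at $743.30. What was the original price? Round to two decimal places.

The overall multiplier applied was 1.19 × 0.46 = 0.5474.
So the original price was $743.30 ÷ 0.5474 ≈ $1,357.87.

$1,357.87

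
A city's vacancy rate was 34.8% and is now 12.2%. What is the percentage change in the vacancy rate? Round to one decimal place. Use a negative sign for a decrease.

The change is 12.2 − 34.8 = -22.6 percentage points.
Relative to the original 34.8%, that is -22.6 ÷ 34.8 ≈ -64.9%.

-64.9%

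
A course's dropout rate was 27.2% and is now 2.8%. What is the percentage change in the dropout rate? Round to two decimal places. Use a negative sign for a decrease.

-89.71%

The change is 2.8 − 27.2 = -24.4 percentage points.
Relative to the original 27.2%, that is -24.4 ÷ 27.2 ≈ -89.71%.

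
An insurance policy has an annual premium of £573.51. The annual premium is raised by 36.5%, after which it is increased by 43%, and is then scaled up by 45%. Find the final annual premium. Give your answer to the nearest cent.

£1623.22

Each change multiplies by a factor: 1.365 × 1.43 × 1.45 = 2.8303275.
£573.51 × 2.8303275 = £1623.221124525 ≈ £1623.22.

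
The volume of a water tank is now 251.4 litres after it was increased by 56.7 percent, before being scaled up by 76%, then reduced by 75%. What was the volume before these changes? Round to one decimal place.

364.6 litres

The overall multiplier applied was 1.567 × 1.76 × 0.25 = 0.68948.
So the original volume was 251.4 ÷ 0.68948 ≈ 364.6 litres.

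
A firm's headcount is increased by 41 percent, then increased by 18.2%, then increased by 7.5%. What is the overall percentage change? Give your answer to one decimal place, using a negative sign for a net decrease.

79.2%

The combined multiplier is 1.41 × 1.182 × 1.075 = 1.7916165.
That corresponds to an increase of 79.2%.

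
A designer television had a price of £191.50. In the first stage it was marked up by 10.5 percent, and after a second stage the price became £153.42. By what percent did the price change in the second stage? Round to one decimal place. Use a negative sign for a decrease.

After the first stage: £191.50 × 1.105 = £211.6075.
Second-stage multiplier: £153.42 ÷ £211.6075 ≈ 0.72502.
That is a change of -27.5%.

-27.5%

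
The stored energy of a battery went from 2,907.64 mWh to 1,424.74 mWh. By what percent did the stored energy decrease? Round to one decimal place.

Change: 1,424.74 − 2,907.64 = -1,482.90.
Relative to the original: -1,482.90 ÷ 2,907.64 ≈ -51.0%.
So the stored energy decreased by 51.0%.

51.0%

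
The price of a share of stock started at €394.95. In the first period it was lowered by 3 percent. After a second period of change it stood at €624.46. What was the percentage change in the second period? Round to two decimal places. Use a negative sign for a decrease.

63.00%

After the first period: €394.95 × 0.97 = €383.1015.
Second-period multiplier: €624.46 ÷ €383.1015 ≈ 1.630012.
That is a change of 63.00%.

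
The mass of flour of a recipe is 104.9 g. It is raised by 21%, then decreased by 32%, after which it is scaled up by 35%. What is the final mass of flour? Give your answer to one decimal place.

21% increase: 104.9 × 1.21 = 126.929.
After the 32% decrease: 126.929 × 0.68 = 86.31172.
After the 35% increase: 86.31172 × 1.35 = 116.520822 ≈ 116.5.

116.5 g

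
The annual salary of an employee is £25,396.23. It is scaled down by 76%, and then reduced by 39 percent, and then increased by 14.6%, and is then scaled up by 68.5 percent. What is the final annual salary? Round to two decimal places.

£7,179.51

Each change multiplies by a factor: 0.24 × 0.61 × 1.146 × 1.685 = 0.282699864.
£25,396.23 × 0.282699864 = £7179.51076711272 ≈ £7,179.51.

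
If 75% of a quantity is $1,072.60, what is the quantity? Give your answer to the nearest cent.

$1,430.13

$1,072.60 ÷ 0.75 ≈ $1,430.13.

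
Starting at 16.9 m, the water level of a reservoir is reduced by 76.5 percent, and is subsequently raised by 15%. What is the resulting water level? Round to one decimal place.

76.5% decrease: 16.9 × 0.235 = 3.9715.
15% increase: 3.9715 × 1.15 = 4.567225 ≈ 4.6.

4.6 m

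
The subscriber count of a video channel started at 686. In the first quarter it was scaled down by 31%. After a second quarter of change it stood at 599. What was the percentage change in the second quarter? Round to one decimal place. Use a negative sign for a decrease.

After the first quarter: 686 × 0.69 = 473.34.
Second-quarter multiplier: 599 ÷ 473.34 ≈ 1.26548.
That is a change of 26.5%.

26.5%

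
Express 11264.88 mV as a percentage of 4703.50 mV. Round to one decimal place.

11264.88 mV ÷ 4703.50 mV ≈ 239.5%.

239.5%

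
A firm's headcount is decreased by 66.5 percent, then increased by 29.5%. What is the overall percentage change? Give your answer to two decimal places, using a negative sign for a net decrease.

The combined multiplier is 0.335 × 1.295 = 0.433825.
That corresponds to a decrease of 56.62%.

-56.62%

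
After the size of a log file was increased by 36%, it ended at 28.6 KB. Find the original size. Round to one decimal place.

21.0 KB

The overall multiplier applied was 1.36.
So the original size was 28.6 ÷ 1.36 ≈ 21.0 KB.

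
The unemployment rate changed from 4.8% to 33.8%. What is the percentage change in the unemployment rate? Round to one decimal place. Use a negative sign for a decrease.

604.2%

The change is 33.8 − 4.8 = 29.0 percentage points.
Relative to the original 4.8%, that is 29.0 ÷ 4.8 ≈ 604.2%.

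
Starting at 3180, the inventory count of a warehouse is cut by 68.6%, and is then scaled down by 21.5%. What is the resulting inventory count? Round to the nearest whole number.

After the 68.6% decrease: 3180 × 0.314 = 998.52.
After the 21.5% decrease: 998.52 × 0.785 = 783.8382 ≈ 784.

784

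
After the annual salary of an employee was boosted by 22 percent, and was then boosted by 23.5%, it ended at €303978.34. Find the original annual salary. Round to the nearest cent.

€201751.07

The overall multiplier applied was 1.22 × 1.235 = 1.5067.
So the original annual salary was €303978.34 ÷ 1.5067 ≈ €201751.07.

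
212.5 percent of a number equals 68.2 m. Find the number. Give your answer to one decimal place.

32.1 m

68.2 m ÷ 2.125 ≈ 32.1 m.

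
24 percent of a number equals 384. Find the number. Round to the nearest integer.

384 ÷ 0.24 = 1,600.

1,600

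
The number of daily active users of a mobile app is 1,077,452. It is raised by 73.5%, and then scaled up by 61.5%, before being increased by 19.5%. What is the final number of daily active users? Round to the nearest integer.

3,607,762

Each change multiplies by a factor: 1.735 × 1.615 × 1.195 = 3.348419875.
1,077,452 × 3.348419875 = 3607761.6911585 ≈ 3,607,762.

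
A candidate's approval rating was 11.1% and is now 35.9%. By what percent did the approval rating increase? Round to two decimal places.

The change is 35.9 − 11.1 = 24.8 percentage points.
Relative to the original 11.1%, that is 24.8 ÷ 11.1 ≈ 223.42%.
So the approval rating rose by 223.42%.

223.42%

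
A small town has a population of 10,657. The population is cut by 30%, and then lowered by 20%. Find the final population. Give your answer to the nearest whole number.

Each change multiplies by a factor: 0.7 × 0.8 = 0.56.
10,657 × 0.56 = 5967.92 ≈ 5,968.

5,968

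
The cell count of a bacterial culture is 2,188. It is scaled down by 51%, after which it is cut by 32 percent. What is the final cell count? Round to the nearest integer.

729

Each change multiplies by a factor: 0.49 × 0.68 = 0.3332.
2,188 × 0.3332 = 729.0416 ≈ 729.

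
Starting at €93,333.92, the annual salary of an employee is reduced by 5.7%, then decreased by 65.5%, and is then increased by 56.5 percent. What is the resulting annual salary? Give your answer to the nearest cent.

€47,520.90

Apply the 5.7% decrease: €93,333.92 × 0.943 = €88013.88656.
Apply the 65.5% decrease: €88013.88656 × 0.345 = €30364.7908632.
Apply the 56.5% increase: €30364.7908632 × 1.565 = €47520.897700908 ≈ €47,520.90.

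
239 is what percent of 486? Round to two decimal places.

239 ÷ 486 ≈ 49.18%.

49.18%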